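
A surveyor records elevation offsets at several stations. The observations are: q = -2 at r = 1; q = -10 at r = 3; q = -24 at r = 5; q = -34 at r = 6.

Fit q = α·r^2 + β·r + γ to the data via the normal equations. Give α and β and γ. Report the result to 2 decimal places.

α = -0.82, β = -0.62, γ = -0.61

Compute the Gram sums: Σr^2·r^2 = 2003, Σr^2·r = 369, Σr^2 = 71, Σr·r = 71, Σr = 15, Σ1 = 4.
For Aᵀq: Σr^2·q = -1916, Σr·q = -356, Σq = -70.
AᵀA·[α, β, γ]ᵀ = Aᵀq becomes [[2003, 369, 71]; [369, 71, 15]; [71, 15, 4]]·[α, β, γ]ᵀ = [-1916, -356, -70]ᵀ.
Solving the 3×3 system (Gaussian elimination) gives α = -327/398, β = -245/398, γ = -121/199.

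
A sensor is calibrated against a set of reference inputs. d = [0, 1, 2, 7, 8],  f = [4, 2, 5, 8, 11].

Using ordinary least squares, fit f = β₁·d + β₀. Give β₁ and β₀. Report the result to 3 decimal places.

β₁ = 0.902, β₀ = 2.752

Entries of XᵀX: Σd·d = 118, Σd = 18, Σ1 = 5.
And Σd·f = 156, Σf = 30.
Eliminating β₀: 5·(row 1) − 18·(row 2) gives 266·β₁ = 5·156 − 18·30 = 240, so β₁ = 120/133.
Then β₀ = (30 − 18·(120/133))/5 = 366/133.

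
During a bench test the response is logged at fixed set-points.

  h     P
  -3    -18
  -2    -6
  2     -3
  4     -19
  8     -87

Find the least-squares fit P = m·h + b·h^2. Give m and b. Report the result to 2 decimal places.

Normal-equation sums: Σh·h = 97, Σh·h^2 = 549, Σh^2·h^2 = 4465.
And Σh·P = -712, Σh^2·P = -6070.
MᵀM·[m, b]ᵀ = MᵀP becomes [[97, 549]; [549, 4465]]·[m, b]ᵀ = [-712, -6070]ᵀ.
Eliminating b: 4465·(row 1) − 549·(row 2) gives 131704·m = 4465·(-712) − 549·(-6070) = 153350, so m = 76675/65852.
Then b = ((-6070) − 549·(76675/65852))/4465 = -98951/65852.

m = 1.16, b = -1.50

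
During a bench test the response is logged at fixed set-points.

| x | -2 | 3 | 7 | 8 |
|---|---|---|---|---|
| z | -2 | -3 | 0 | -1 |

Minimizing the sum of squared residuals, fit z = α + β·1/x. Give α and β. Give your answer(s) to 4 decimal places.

Entries of AᵀA: Σ1 = 4, Σ1/x = 17/168, Σ1/x·1/x = 11209/28224.
For Aᵀz: Σz = -6, Σ1/x·z = -1/8.
Δ = 4·(11209/28224) − (17/168)² = 14849/9408.
α = ((-6)·(11209/28224) − (17/168)·(-1/8))/(14849/9408) = -22299/14849; β = (4·(-1/8) − (17/168)·(-6))/(14849/9408) = 1008/14849.

α = -1.5017, β = 0.0679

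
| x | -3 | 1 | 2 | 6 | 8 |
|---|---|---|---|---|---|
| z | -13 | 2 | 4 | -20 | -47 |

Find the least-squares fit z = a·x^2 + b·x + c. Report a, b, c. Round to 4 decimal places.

MᵀM·[a, b, c]ᵀ = Mᵀz reads: 5490·a + 710·b + 114·c = -3827;  710·a + 114·b + 14·c = -447;  114·a + 14·b + 5·c = -74.
(Σx^2·x^2 = 5490, Σx^2·x = 710, Σx^2 = 114, Σx·x = 114, Σx = 14, Σ1 = 5, Σx^2·z = -3827, Σx·z = -447, Σz = -74.)
Solving the 3×3 system (Gaussian elimination) gives a = -82929/79384, b = 178775/79384, c = 26916/9923.

a = -1.0447, b = 2.2520, c = 2.7125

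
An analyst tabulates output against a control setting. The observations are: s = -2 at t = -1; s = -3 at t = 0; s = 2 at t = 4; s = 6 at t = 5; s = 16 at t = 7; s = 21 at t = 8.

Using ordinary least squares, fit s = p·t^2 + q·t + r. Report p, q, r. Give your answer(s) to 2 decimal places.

p = 0.43, q = -0.40, r = -2.93

Normal-equation sums: Σt^2·t^2 = 7379, Σt^2·t = 1043, Σt^2 = 155, Σt·t = 155, Σt = 23, Σ1 = 6.
Moment sums: Σt^2·s = 2308, Σt·s = 320, Σs = 40.
Row-reducing yields p = 15577/36150, q = -14461/36150, r = -17662/6025.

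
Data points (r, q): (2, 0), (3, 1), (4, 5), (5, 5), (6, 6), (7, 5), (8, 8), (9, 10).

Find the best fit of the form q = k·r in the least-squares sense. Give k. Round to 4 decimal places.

k = 0.9613

AᵀA·[k]ᵀ = Aᵀq reads: 284·k = 273.
k = 273/284 = 0.961268.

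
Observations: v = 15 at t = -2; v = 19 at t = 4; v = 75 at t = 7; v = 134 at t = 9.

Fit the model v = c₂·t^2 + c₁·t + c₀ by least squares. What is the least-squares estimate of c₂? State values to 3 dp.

c₂ = 2.037

Forming XᵀX = [[9234, 1128, 150]; [1128, 150, 18]; [150, 18, 4]] and Xᵀv = [14893, 1777, 243]ᵀ gives XᵀX·[c₂, c₁, c₀]ᵀ = Xᵀv.
Inverting the 3×3 Gram matrix, [c₂, c₁, c₀]ᵀ = [29743/14604, -50605/14604, -149/4868]ᵀ.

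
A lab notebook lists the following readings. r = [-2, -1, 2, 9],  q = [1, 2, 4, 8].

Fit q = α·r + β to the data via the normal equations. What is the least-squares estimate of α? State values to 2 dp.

α = 0.62

The normal equations are: 90·α + 8·β = 76;  8·α + 4·β = 15.
(Σr·r = 90, Σr = 8, Σ1 = 4, Σr·q = 76, Σq = 15.)
Determinant 90·4 − 8² = 296.
α = (76·4 − 8·15)/296 = 23/37; β = (90·15 − 8·76)/296 = 371/148.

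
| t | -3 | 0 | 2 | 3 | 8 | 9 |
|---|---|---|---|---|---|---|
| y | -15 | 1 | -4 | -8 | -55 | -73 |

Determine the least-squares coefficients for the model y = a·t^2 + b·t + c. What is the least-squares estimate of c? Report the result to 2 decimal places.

Normal-equation sums: Σt^2·t^2 = 10835, Σt^2·t = 1249, Σt^2 = 167, Σt·t = 167, Σt = 19, Σ1 = 6.
For Aᵀy: Σt^2·y = -9656, Σt·y = -1084, Σy = -154.
Normal equations: [[10835, 1249, 167]; [1249, 167, 19]; [167, 19, 6]]·[a, b, c]ᵀ = [-9656, -1084, -154]ᵀ.
Row-reducing yields a = -3605/3558, b = 4441/3558, c = -841/593.

c = -1.42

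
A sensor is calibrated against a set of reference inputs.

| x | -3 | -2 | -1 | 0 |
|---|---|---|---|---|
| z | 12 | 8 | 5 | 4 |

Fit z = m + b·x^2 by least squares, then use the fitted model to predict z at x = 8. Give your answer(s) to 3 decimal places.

ẑ = 60.959

Sums needed: Σ1 = 4, Σx^2 = 14, Σx^2·x^2 = 98.
And Σz = 29, Σx^2·z = 145.
Δ = 4·98 − 14² = 196.
m = (29·98 − 14·145)/196 = 29/7; b = (4·145 − 14·29)/196 = 87/98.
At x = 8: ẑ = (29/7)·(1) + (87/98)·(64) = 2987/49.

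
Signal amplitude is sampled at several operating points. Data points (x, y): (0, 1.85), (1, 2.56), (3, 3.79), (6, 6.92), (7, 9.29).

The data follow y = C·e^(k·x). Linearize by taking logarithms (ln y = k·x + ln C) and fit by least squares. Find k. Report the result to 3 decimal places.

Linearized form: ln y = k·x + ln C. From the 5 transformed points,
Sums: Σx = 17.0000, Σ(x)² = 95.0000, Σln y = 7.0509, Σx·ln y = 32.1462.
Normal system: [[95.0000, 17.0000]; [17.0000, 5]]·[k, ln C]ᵀ = [32.1462, 7.0509]ᵀ.
Slope k = (n·Σx·ln y − Σx·Σln y)/(n·Σ(x)² − (Σx)²) = (5·32.1462 − 17.0000·7.0509)/186.0000 = 0.21971; ln C = (Σln y − k·Σx)/n = 0.66318.

k = 0.220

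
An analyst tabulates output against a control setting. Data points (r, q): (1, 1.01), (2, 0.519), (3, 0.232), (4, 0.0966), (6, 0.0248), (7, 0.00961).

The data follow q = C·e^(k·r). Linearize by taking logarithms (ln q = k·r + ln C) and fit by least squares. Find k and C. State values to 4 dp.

k = -0.7721, C = 2.2900

Taking logs, ln q = k·r + ln C, so regress ln q on r.
Σr = 23.0000, Σ(r)² = 115.0000, Σln q = -12.7860, Σr·ln q = -69.7296.
Equations: 115.0000·k + 23.0000·ln C = -69.7296;  23.0000·k + 6·ln C = -12.7860.
Slope k = (n·Σr·ln q − Σr·Σln q)/(n·Σ(r)² − (Σr)²) = (6·-69.7296 − 23.0000·-12.7860)/161.0000 = -0.77205; ln C = (Σln q − k·Σr)/n = 0.82855, so C = exp(0.82855) = 2.29000.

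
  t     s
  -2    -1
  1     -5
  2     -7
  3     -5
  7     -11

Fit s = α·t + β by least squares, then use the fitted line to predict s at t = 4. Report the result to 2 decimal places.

ŝ = -7.70

Forming AᵀA = [[67, 11]; [11, 5]] and Aᵀs = [-109, -29]ᵀ gives AᵀA·[α, β]ᵀ = Aᵀs.
Eliminating β: 5·(row 1) − 11·(row 2) gives 214·α = 5·(-109) − 11·(-29) = -226, so α = -113/107.
Then β = ((-29) − 11·(-113/107))/5 = -372/107.
At t = 4: ŝ = (-113/107)·(4) + (-372/107)·(1) = -824/107.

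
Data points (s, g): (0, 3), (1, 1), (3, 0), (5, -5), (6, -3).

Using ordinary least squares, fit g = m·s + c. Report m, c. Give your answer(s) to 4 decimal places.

Normal-equation sums: Σs·s = 71, Σs = 15, Σ1 = 5.
Moment sums: Σs·g = -42, Σg = -4.
XᵀX·[m, c]ᵀ = Xᵀg becomes [[71, 15]; [15, 5]]·[m, c]ᵀ = [-42, -4]ᵀ.
det = 71·5 − 15² = 130.
m = ((-42)·5 − 15·(-4))/130 = -15/13; c = (71·(-4) − 15·(-42))/130 = 173/65.

m = -1.1538, c = 2.6615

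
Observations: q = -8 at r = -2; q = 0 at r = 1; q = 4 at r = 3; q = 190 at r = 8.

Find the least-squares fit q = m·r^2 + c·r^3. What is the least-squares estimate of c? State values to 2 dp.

c = 0.50

Normal-equation sums: Σr^2·r^2 = 4194, Σr^2·r^3 = 32980, Σr^3·r^3 = 262938.
Right-hand side: Σr^2·q = 12164, Σr^3·q = 97452.
AᵀA·[m, c]ᵀ = Aᵀq becomes [[4194, 32980]; [32980, 262938]]·[m, c]ᵀ = [12164, 97452]ᵀ.
Δ = 4194·262938 − 32980² = 15081572.
m = (12164·262938 − 32980·97452)/15081572 = -3897282/3770393; c = (4194·97452 − 32980·12164)/15081572 = 1886242/3770393.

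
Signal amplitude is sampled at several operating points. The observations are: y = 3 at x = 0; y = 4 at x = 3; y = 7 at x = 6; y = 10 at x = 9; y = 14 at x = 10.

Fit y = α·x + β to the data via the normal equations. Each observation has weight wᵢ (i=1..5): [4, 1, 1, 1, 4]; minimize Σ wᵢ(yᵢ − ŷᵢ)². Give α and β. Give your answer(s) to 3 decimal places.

α = 1.066, β = 2.470

Setting ∂/∂α … = 0 gives: 526·α + 58·β = 704;  58·α + 11·β = 89.
det = 526·11 − 58² = 2422.
α = (704·11 − 58·89)/2422 = 1291/1211; β = (526·89 − 58·704)/2422 = 2991/1211.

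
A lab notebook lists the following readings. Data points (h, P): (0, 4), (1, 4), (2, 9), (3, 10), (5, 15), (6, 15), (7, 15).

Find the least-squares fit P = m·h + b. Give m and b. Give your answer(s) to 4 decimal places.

From the data, Σh·h = 124, Σh = 24, Σ1 = 7.
For XᵀP: Σh·P = 322, ΣP = 72.
det = 124·7 − 24² = 292.
m = (322·7 − 24·72)/292 = 263/146; b = (124·72 − 24·322)/292 = 300/73.

m = 1.8014, b = 4.1096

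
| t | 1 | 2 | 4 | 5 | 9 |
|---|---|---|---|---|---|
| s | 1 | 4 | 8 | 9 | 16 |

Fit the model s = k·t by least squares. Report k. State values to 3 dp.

k = 1.811

Compute the Gram sums: Σt·t = 127.
Right-hand side: Σt·s = 230.
So AᵀA·[k]ᵀ = Aᵀs: [[127]]·[k]ᵀ = [230]ᵀ.
Hence k = 230 / 127 ≈ 1.81102.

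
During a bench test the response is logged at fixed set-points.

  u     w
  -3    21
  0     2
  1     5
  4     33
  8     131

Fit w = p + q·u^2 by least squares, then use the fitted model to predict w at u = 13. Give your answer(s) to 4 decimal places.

ŵ = 341.5805

Entries of MᵀM: Σ1 = 5, Σu^2 = 90, Σu^2·u^2 = 4434.
Moment sums: Σw = 192, Σu^2·w = 9106.
Normal equations: [[5, 90]; [90, 4434]]·[p, q]ᵀ = [192, 9106]ᵀ.
det = 5·4434 − 90² = 14070.
p = (192·4434 − 90·9106)/14070 = 5298/2345; q = (5·9106 − 90·192)/14070 = 2825/1407.
At u = 13: ŵ = (5298/2345)·(1) + (2825/1407)·(169) = 2403019/7035.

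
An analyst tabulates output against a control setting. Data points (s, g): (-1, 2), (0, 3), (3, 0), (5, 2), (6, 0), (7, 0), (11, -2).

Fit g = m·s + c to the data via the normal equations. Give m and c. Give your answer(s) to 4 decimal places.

The normal equations are: 241·m + 31·c = -14;  31·m + 7·c = 5.
(Σs·s = 241, Σs = 31, Σ1 = 7, Σs·g = -14, Σg = 5.)
Determinant 241·7 − 31² = 726.
m = ((-14)·7 − 31·5)/726 = -23/66; c = (241·5 − 31·(-14))/726 = 149/66.

m = -0.3485, c = 2.2576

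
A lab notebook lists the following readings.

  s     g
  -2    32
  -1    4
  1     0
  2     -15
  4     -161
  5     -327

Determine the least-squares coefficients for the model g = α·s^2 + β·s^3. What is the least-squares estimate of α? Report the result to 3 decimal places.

α = 2.032

Compute the Gram sums: Σs^2·s^2 = 915, Σs^2·s^3 = 4149, Σs^3·s^3 = 19851.
And Σs^2·g = -10679, Σs^3·g = -51559.
det = 915·19851 − 4149² = 949464.
α = ((-10679)·19851 − 4149·(-51559))/949464 = 321577/158244; β = (915·(-51559) − 4149·(-10679))/949464 = -478219/158244.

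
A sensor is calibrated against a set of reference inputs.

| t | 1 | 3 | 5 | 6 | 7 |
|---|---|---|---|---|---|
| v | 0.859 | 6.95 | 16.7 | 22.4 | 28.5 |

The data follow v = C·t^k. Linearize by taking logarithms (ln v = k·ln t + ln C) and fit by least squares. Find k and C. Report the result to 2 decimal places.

k = 1.81, C = 0.89

Taking logs, ln v = k·ln t + ln C, so regress ln v on ln t.
Σln t = 6.4457, Σ(ln t)² = 10.7942, Σln v = 11.0611, Σln t·ln v = 18.7505.
Equations: 10.7942·k + 6.4457·ln C = 18.7505;  6.4457·k + 5·ln C = 11.0611.
Solving (det = 12.4237): k = 1.80745, ln C = -0.11784, so C = exp(-0.11784) = 0.88884.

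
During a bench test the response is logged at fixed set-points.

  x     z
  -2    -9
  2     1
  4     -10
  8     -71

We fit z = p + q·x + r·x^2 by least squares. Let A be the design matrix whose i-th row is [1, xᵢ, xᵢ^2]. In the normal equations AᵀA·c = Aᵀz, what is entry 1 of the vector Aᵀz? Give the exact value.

-89

Entry 1 ↔ basis 1, so (Aᵀz)_{1} = Σᵢ zᵢ = (1)·(-9) + (1)·(1) + (1)·(-10) + (1)·(-71) = -89.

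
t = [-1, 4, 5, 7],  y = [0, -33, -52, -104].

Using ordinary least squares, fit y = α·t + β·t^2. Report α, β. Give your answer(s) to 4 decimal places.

α = -0.0188, β = -2.1060

Entries of XᵀX: Σt·t = 91, Σt·t^2 = 531, Σt^2·t^2 = 3283.
Moment sums: Σt·y = -1120, Σt^2·y = -6924.
XᵀX·[α, β]ᵀ = Xᵀy becomes [[91, 531]; [531, 3283]]·[α, β]ᵀ = [-1120, -6924]ᵀ.
Δ = 91·3283 − 531² = 16792.
α = ((-1120)·3283 − 531·(-6924))/16792 = -79/4198; β = (91·(-6924) − 531·(-1120))/16792 = -8841/4198.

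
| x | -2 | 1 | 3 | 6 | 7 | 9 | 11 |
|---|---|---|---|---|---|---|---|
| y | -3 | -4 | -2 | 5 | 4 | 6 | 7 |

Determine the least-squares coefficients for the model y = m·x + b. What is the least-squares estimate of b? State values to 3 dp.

b = -2.905

Sums needed: Σx·x = 301, Σx = 35, Σ1 = 7.
Right-hand side: Σx·y = 185, Σy = 13.
det = 301·7 − 35² = 882.
m = (185·7 − 35·13)/882 = 20/21; b = (301·13 − 35·185)/882 = -61/21.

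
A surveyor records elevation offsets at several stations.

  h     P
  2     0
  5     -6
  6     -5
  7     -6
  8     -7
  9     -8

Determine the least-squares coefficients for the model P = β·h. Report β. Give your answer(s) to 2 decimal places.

β = -0.89

With design matrix A, AᵀA = [[259]] and AᵀP = [-230]ᵀ.
Hence β = -230 / 259 ≈ -0.888031.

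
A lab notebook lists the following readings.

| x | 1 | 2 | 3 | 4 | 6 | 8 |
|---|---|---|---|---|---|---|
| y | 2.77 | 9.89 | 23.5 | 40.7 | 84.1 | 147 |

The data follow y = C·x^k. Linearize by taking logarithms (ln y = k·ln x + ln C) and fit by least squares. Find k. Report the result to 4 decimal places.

k = 1.9185

Taking logs, ln y = k·ln x + ln C, so regress ln y on ln x.
Σln x = 7.0493, Σ(ln x)² = 11.1437, Σln y = 19.5960, Σln x·ln y = 28.5130.
Equations: 11.1437·k + 7.0493·ln C = 28.5130;  7.0493·k + 6·ln C = 19.5960.
Δ = 11.1437·6 − (7.0493)² = 17.1702; k = (28.5130·6 − 7.0493·19.5960)/17.1702 = 1.91848, ln C = (11.1437·19.5960 − 7.0493·28.5130)/17.1702 = 1.01203.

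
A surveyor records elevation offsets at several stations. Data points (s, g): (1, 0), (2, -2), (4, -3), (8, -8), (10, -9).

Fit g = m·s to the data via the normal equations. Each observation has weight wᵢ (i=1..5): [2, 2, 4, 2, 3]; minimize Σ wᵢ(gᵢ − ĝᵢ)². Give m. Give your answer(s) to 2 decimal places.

Entries of AᵀWA: Σwᵢ·s·s = 502.
Right-hand side: Σwᵢ·s·g = -454.
So AᵀWA·[m]ᵀ = AᵀWg: [[502]]·[m]ᵀ = [-454]ᵀ.
Hence m = -454 / 502 ≈ -0.904382.

m = -0.90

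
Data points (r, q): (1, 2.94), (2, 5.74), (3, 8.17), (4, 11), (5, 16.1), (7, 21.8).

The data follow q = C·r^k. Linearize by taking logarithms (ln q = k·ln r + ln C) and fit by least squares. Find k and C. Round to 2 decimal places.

k = 1.04, C = 2.82

Let Y = ln q. Fitting Y = k·ln r + ln C by least squares:
Sums: Σln r = 6.7334, Σ(ln r)² = 9.9861, Σln q = 13.1850, Σln r·ln q = 17.3125.
Normal system: [[9.9861, 6.7334]; [6.7334, 6]]·[k, ln C]ᵀ = [17.3125, 13.1850]ᵀ.
Δ = 9.9861·6 − (6.7334)² = 14.5777; k = (17.3125·6 − 6.7334·13.1850)/14.5777 = 1.03551, ln C = (9.9861·13.1850 − 6.7334·17.3125)/14.5777 = 1.03541, so C = exp(1.03541) = 2.81627.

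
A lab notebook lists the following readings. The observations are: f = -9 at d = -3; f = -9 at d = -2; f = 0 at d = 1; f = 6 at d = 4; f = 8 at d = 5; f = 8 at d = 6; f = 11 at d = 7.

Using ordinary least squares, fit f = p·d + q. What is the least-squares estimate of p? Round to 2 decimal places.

p = 2.09

With design matrix X, XᵀX = [[140, 18]; [18, 7]] and Xᵀf = [234, 15]ᵀ.
Eliminating q: 7·(row 1) − 18·(row 2) gives 656·p = 7·234 − 18·15 = 1368, so p = 171/82.
Then q = (15 − 18·(171/82))/7 = -132/41.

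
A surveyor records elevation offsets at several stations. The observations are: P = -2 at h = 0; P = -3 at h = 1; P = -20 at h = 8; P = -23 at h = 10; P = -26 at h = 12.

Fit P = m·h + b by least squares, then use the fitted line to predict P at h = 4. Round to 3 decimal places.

P̂ = -10.163

Compute the Gram sums: Σh·h = 309, Σh = 31, Σ1 = 5.
Moment sums: Σh·P = -705, ΣP = -74.
So AᵀA·[m, b]ᵀ = AᵀP: [[309, 31]; [31, 5]]·[m, b]ᵀ = [-705, -74]ᵀ.
Determinant 309·5 − 31² = 584.
m = ((-705)·5 − 31·(-74))/584 = -1231/584; b = (309·(-74) − 31·(-705))/584 = -1011/584.
At h = 4: P̂ = (-1231/584)·(4) + (-1011/584)·(1) = -5935/584.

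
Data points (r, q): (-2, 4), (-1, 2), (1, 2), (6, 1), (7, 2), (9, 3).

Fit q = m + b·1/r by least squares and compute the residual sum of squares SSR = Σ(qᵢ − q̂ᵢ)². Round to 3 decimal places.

SSR = 4.875

Setting ∂/∂m … = 0 gives: 6·m + (-5/63)·b = 14;  (-5/63)·m + (18341/7938)·b = -17/14.
(Σ1 = 6, Σ1/r = -5/63, Σ1/r·1/r = 18341/7938, Σq = 14, Σ1/r·q = -17/14.)
Δ = 6·(18341/7938) − (-5/63)² = 54998/3969.
m = (14·(18341/7938) − (-5/63)·(-17/14))/(54998/3969) = 256009/109996; b = (6·(-17/14) − (-5/63)·14)/(54998/3969) = -24507/54998.
Residuals: 39867/27499, -85031/109996, 12997/109996, -34461/27499, -29015/109996, 79425/109996; SSR = 536205/109996.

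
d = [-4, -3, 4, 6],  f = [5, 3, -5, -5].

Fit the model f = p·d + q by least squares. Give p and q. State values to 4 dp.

p = -1.0368, q = 0.2776

Entries of XᵀX: Σd·d = 77, Σd = 3, Σ1 = 4.
And Σd·f = -79, Σf = -2.
XᵀX·[p, q]ᵀ = Xᵀf becomes [[77, 3]; [3, 4]]·[p, q]ᵀ = [-79, -2]ᵀ.
det = 77·4 − 3² = 299.
p = ((-79)·4 − 3·(-2))/299 = -310/299; q = (77·(-2) − 3·(-79))/299 = 83/299.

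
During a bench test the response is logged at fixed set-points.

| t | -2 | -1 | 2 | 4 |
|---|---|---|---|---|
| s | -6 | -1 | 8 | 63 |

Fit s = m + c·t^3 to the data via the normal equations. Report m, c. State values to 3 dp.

m = 0.716, c = 0.970

Entries of AᵀA: Σ1 = 4, Σt^3 = 63, Σt^3·t^3 = 4225.
For Aᵀs: Σs = 64, Σt^3·s = 4145.
Δ = 4·4225 − 63² = 12931.
m = (64·4225 − 63·4145)/12931 = 9265/12931; c = (4·4145 − 63·64)/12931 = 12548/12931.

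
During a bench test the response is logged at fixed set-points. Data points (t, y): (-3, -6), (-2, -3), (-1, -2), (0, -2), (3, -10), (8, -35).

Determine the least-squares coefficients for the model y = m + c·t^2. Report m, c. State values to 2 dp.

m = -2.17, c = -0.52

With design matrix X, XᵀX = [[6, 87]; [87, 4275]] and Xᵀy = [-58, -2398]ᵀ.
Eliminating c: 4275·(row 1) − 87·(row 2) gives 18081·m = 4275·(-58) − 87·(-2398) = -39324, so m = -13108/6027.
Then c = ((-2398) − 87·(-13108/6027))/4275 = -1038/2009.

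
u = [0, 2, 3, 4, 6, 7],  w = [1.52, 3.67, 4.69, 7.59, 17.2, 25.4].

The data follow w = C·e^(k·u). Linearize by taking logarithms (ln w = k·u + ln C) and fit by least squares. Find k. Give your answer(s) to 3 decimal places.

k = 0.401

Linearized form: ln w = k·u + ln C. From the 6 transformed points,
XᵀX = [[114.0000, 22.0000]; [22.0000, 6]], rhs = [55.0567, 11.3708]ᵀ  (here Σu = 22.0000, Σ(u)² = 114.0000, Σln w = 11.3708, Σu·ln w = 55.0567).
Solving (det = 200.0000): k = 0.40091, ln C = 0.42513.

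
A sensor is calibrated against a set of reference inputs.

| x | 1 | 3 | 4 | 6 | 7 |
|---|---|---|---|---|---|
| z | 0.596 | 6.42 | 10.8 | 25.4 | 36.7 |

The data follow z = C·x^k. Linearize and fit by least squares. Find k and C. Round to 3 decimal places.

k = 2.102, C = 0.604

Let Y = ln z. Fitting Y = k·ln x + ln C by least squares:
Over the data: Σln x = 6.2226, Σ(ln x)² = 10.1257, Σln z = 10.5590, Σln x·ln z = 18.1481.
Normal system: [[10.1257, 6.2226]; [6.2226, 5]]·[k, ln C]ᵀ = [18.1481, 10.5590]ᵀ.
Δ = 10.1257·5 − (6.2226)² = 11.9082; k = (18.1481·5 − 6.2226·10.5590)/11.9082 = 2.10246, ln C = (10.1257·10.5590 − 6.2226·18.1481)/11.9082 = -0.50475, so C = exp(-0.50475) = 0.60366.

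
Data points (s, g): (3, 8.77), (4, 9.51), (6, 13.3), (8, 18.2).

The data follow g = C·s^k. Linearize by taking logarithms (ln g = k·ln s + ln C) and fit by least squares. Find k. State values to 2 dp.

k = 0.76

With ln gᵢ as the transformed response and ln sᵢ as the regressor:
XᵀX = [[10.6632, 6.3561]; [6.3561, 4]], rhs = [16.1779, 9.9129]ᵀ  (here Σln s = 6.3561, Σ(ln s)² = 10.6632, Σln g = 9.9129, Σln s·ln g = 16.1779).
Slope k = (n·Σln s·ln g − Σln s·Σln g)/(n·Σ(ln s)² − (Σln s)²) = (4·16.1779 − 6.3561·9.9129)/2.2529 = 0.75645; ln C = (Σln g − k·Σln s)/n = 1.27619.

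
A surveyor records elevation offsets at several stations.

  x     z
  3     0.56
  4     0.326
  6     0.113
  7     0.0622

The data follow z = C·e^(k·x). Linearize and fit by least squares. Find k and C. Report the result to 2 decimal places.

k = -0.55, C = 2.89

Let Y = ln z. Fitting Y = k·x + ln C by least squares:
XᵀX = [[110.0000, 20.0000]; [20.0000, 4]], rhs = [-38.7469, -6.6584]ᵀ  (here Σx = 20.0000, Σ(x)² = 110.0000, Σln z = -6.6584, Σx·ln z = -38.7469).
Solving (det = 40.0000): k = -0.54547, ln C = 1.06273, so C = exp(1.06273) = 2.89425.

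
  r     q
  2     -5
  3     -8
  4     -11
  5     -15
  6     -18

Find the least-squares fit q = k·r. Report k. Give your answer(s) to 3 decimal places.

k = -2.900

Compute the Gram sums: Σr·r = 90.
And Σr·q = -261.
k = (-261)/90 = -2.9.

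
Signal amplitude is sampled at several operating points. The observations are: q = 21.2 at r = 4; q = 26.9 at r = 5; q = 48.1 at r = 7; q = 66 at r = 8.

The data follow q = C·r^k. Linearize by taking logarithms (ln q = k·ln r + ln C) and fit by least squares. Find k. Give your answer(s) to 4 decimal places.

Linearized form: ln q = k·ln r + ln C. From the 4 transformed points,
Σln r = 7.0211, Σ(ln r)² = 12.6227, Σln q = 14.4091, Σln r·ln q = 25.7814.
Equations: 12.6227·k + 7.0211·ln C = 25.7814;  7.0211·k + 4·ln C = 14.4091.
Slope k = (n·Σln r·ln q − Σln r·Σln q)/(n·Σ(ln r)² − (Σln r)²) = (4·25.7814 − 7.0211·14.4091)/1.1954 = 1.63835; ln C = (Σln q − k·Σln r)/n = 0.72652.

k = 1.6384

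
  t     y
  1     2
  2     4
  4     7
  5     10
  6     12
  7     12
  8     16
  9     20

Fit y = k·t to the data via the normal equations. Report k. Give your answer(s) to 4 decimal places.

k = 2.0000

Compute the Gram sums: Σt·t = 276.
Moment sums: Σt·y = 552.
Normal equations: [[276]]·[k]ᵀ = [552]ᵀ.
k = 552/276 = 2.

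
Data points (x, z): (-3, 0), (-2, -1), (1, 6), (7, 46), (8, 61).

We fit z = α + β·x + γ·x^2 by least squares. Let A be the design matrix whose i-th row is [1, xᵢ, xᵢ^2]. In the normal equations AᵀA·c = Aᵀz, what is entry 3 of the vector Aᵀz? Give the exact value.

Entry 3 ↔ basis x^2, so (Aᵀz)_{3} = Σᵢ (x^2)·zᵢ = (9)·(0) + (4)·(-1) + (1)·(6) + (49)·(46) + (64)·(61) = 6160.

6160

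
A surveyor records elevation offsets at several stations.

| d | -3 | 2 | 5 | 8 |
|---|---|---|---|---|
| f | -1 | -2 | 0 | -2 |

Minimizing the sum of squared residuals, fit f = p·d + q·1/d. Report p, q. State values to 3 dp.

p = -0.129, q = -0.962

From the data, Σd·d = 102, Σd·1/d = 4, Σ1/d·1/d = 6001/14400.
Moment sums: Σd·f = -17, Σ1/d·f = -11/12.
So XᵀX·[p, q]ᵀ = Xᵀf: [[102, 4]; [4, 6001/14400]]·[p, q]ᵀ = [-17, -11/12]ᵀ.
Δ = 102·(6001/14400) − 4² = 63617/2400.
p = ((-17)·(6001/14400) − 4·(-11/12))/(63617/2400) = -49217/381702; q = (102·(-11/12) − 4·(-17))/(63617/2400) = -61200/63617.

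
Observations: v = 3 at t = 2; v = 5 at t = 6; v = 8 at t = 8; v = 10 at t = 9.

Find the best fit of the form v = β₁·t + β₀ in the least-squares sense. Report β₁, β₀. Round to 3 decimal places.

β₁ = 0.957, β₀ = 0.522

The normal system AᵀA·[β₁, β₀]ᵀ = Aᵀv is [[185, 25]; [25, 4]]·[β₁, β₀]ᵀ = [190, 26]ᵀ.
det = 185·4 − 25² = 115.
β₁ = (190·4 − 25·26)/115 = 22/23; β₀ = (185·26 − 25·190)/115 = 12/23.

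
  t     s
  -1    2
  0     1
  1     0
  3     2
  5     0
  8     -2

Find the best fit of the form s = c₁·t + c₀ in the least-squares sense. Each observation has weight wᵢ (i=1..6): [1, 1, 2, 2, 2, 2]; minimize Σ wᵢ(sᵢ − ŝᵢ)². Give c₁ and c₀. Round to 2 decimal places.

c₁ = -0.35, c₀ = 1.47

Sums needed: Σwᵢ·t·t = 199, Σwᵢ·t = 33, Σwᵢ·1 = 10.
Moment sums: Σwᵢ·t·s = -22, Σwᵢ·s = 3.
So XᵀWX·[c₁, c₀]ᵀ = XᵀWs: [[199, 33]; [33, 10]]·[c₁, c₀]ᵀ = [-22, 3]ᵀ.
Determinant 199·10 − 33² = 901.
c₁ = ((-22)·10 − 33·3)/901 = -319/901; c₀ = (199·3 − 33·(-22))/901 = 1323/901.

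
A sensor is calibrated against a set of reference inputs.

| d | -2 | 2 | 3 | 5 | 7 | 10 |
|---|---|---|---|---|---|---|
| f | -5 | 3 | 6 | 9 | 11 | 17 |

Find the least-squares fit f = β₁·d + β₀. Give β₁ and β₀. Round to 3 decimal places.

β₁ = 1.787, β₀ = -0.612

With design matrix M, MᵀM = [[191, 25]; [25, 6]] and Mᵀf = [326, 41]ᵀ.
Determinant 191·6 − 25² = 521.
β₁ = (326·6 − 25·41)/521 = 931/521; β₀ = (191·41 − 25·326)/521 = -319/521.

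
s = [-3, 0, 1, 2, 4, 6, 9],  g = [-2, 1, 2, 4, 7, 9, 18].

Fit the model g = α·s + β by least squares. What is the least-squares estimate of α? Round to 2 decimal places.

α = 1.62

Compute the Gram sums: Σs·s = 147, Σs = 19, Σ1 = 7.
Moment sums: Σs·g = 260, Σg = 39.
So AᵀA·[α, β]ᵀ = Aᵀg: [[147, 19]; [19, 7]]·[α, β]ᵀ = [260, 39]ᵀ.
Eliminating β: 7·(row 1) − 19·(row 2) gives 668·α = 7·260 − 19·39 = 1079, so α = 1079/668.
Then β = (39 − 19·(1079/668))/7 = 793/668.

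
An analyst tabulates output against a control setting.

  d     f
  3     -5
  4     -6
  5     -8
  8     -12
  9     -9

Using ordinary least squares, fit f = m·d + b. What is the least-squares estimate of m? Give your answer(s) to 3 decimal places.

The normal equations are: 195·m + 29·b = -256;  29·m + 5·b = -40.
det = 195·5 − 29² = 134.
m = ((-256)·5 − 29·(-40))/134 = -60/67; b = (195·(-40) − 29·(-256))/134 = -188/67.

m = -0.896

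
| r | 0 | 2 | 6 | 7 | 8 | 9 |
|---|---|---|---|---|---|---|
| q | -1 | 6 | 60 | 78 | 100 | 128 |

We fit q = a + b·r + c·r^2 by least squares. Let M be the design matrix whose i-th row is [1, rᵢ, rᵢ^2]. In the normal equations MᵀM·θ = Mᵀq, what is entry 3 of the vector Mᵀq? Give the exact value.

22774

Entry 3 ↔ basis r^2, so (Mᵀq)_{3} = Σᵢ (r^2)·qᵢ = (0)·(-1) + (4)·(6) + (36)·(60) + (49)·(78) + (64)·(100) + (81)·(128) = 22774.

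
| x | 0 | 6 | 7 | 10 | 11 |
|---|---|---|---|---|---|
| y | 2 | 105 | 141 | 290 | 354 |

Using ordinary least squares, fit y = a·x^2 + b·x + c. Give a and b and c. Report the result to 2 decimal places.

a = 2.99, b = -0.97, c = 2.12

MᵀM·[a, b, c]ᵀ = Mᵀy reads: 28338·a + 2890·b + 306·c = 82523;  2890·a + 306·b + 34·c = 8411;  306·a + 34·b + 5·c = 892.
Solving the 3×3 system (Gaussian elimination) gives a = 7039/2356, b = -38681/40052, c = 1249/589.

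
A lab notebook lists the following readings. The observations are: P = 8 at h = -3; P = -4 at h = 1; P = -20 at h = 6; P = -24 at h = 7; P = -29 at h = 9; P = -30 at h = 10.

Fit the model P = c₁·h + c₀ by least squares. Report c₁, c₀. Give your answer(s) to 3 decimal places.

Forming MᵀM = [[276, 30]; [30, 6]] and MᵀP = [-877, -99]ᵀ gives MᵀM·[c₁, c₀]ᵀ = MᵀP.
Eliminating c₀: 6·(row 1) − 30·(row 2) gives 756·c₁ = 6·(-877) − 30·(-99) = -2292, so c₁ = -191/63.
Then c₀ = ((-99) − 30·(-191/63))/6 = -169/126.

c₁ = -3.032, c₀ = -1.341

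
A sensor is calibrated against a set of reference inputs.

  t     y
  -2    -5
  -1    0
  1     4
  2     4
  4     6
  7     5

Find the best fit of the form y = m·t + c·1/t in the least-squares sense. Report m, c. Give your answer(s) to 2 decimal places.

m = 0.92, c = 2.01

With design matrix X, XᵀX = [[75, 6]; [6, 2025/784]] and Xᵀy = [81, 75/7]ᵀ.
det = 75·(2025/784) − 6² = 123651/784.
m = (81·(2025/784) − 6·(75/7))/(123651/784) = 12625/13739; c = (75·(75/7) − 6·81)/(123651/784) = 27664/13739.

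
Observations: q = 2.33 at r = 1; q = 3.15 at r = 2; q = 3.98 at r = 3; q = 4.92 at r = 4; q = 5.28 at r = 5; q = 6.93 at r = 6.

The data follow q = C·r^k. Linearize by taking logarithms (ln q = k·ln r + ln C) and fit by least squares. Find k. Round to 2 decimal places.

Let Y = ln q. Fitting Y = k·ln r + ln C by least squares:
XᵀX = [[9.4099, 6.5793]; [6.5793, 6]], rhs = [10.6682, 8.5676]ᵀ  (here Σln r = 6.5793, Σ(ln r)² = 9.4099, Σln q = 8.5676, Σln r·ln q = 10.6682).
Δ = 9.4099·6 − (6.5793)² = 13.1729; k = (10.6682·6 − 6.5793·8.5676)/13.1729 = 0.58001, ln C = (9.4099·8.5676 − 6.5793·10.6682)/13.1729 = 0.79193.

k = 0.58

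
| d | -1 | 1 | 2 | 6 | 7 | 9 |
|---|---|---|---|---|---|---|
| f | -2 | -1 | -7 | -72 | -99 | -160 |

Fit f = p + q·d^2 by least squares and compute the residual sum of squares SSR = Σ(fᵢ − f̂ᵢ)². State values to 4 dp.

SSR = 5.3084

Compute the Gram sums: Σ1 = 6, Σd^2 = 172, Σd^2·d^2 = 10276.
Right-hand side: Σf = -341, Σd^2·f = -20434.
So MᵀM·[p, q]ᵀ = Mᵀf: [[6, 172]; [172, 10276]]·[p, q]ᵀ = [-341, -20434]ᵀ.
Determinant 6·10276 − 172² = 32072.
p = ((-341)·10276 − 172·(-20434))/32072 = 2633/8018; q = (6·(-20434) − 172·(-341))/32072 = -7994/4009.
Residuals: -2681/8018, 5337/8018, 5193/8018, -4361/8018, -13003/8018, 9515/8018; SSR = 42563/8018.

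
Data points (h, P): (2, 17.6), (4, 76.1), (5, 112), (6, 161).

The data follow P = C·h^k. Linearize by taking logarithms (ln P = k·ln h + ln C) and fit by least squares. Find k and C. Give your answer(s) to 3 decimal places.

Let Y = ln P. Fitting Y = k·ln h + ln C by least squares:
Over the data: Σln h = 5.4806, Σ(ln h)² = 8.2030, Σln P = 16.9999, Σln h·ln P = 24.6922.
Normal system: [[8.2030, 5.4806]; [5.4806, 4]]·[k, ln C]ᵀ = [24.6922, 16.9999]ᵀ.
Δ = 8.2030·4 − (5.4806)² = 2.7744; k = (24.6922·4 − 5.4806·16.9999)/2.7744 = 2.01792, ln C = (8.2030·16.9999 − 5.4806·24.6922)/2.7744 = 1.48509, so C = exp(1.48509) = 4.41534.

k = 2.018, C = 4.415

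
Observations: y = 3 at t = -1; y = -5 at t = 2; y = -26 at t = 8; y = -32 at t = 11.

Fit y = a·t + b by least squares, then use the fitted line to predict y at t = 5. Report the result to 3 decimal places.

Setting ∂/∂a … = 0 gives: 190·a + 20·b = -573;  20·a + 4·b = -60.
Eliminating b: 4·(row 1) − 20·(row 2) gives 360·a = 4·(-573) − 20·(-60) = -1092, so a = -91/30.
Then b = ((-60) − 20·(-91/30))/4 = 1/6.
At t = 5: ŷ = (-91/30)·(5) + (1/6)·(1) = -15.

ŷ = -15.000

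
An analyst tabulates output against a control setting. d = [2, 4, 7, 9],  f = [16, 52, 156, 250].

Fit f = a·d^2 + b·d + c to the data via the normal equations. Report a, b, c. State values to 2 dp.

Compute the Gram sums: Σd^2·d^2 = 9234, Σd^2·d = 1144, Σd^2 = 150, Σd·d = 150, Σd = 22, Σ1 = 4.
For Mᵀf: Σd^2·f = 28790, Σd·f = 3582, Σf = 474.
Inverting the 3×3 Gram matrix, [a, b, c]ᵀ = [29/10, 499/290, 83/290]ᵀ.

a = 2.90, b = 1.72, c = 0.29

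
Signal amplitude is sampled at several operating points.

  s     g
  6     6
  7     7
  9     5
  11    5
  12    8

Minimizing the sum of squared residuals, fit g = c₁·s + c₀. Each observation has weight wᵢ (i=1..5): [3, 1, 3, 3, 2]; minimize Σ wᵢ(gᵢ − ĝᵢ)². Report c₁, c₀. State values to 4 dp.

c₁ = 0.0670, c₀ = 5.3078

From the data, Σwᵢ·s·s = 1051, Σwᵢ·s = 109, Σwᵢ·1 = 12.
Moment sums: Σwᵢ·s·g = 649, Σwᵢ·g = 71.
So XᵀWX·[c₁, c₀]ᵀ = XᵀWg: [[1051, 109]; [109, 12]]·[c₁, c₀]ᵀ = [649, 71]ᵀ.
Eliminating c₀: 12·(row 1) − 109·(row 2) gives 731·c₁ = 12·649 − 109·71 = 49, so c₁ = 49/731.
Then c₀ = (71 − 109·(49/731))/12 = 3880/731.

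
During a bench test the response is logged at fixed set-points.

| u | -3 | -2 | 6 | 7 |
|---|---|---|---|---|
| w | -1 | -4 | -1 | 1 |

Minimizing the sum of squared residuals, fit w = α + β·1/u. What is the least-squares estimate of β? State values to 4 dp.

β = 4.8569

Sums needed: Σ1 = 4, Σ1/u = -11/21, Σ1/u·1/u = 361/882.
For Aᵀw: Σw = -5, Σ1/u·w = 97/42.
Eliminating β: (361/882)·(row 1) − (-11/21)·(row 2) gives (601/441)·α = (361/882)·(-5) − (-11/21)·(97/42) = -41/49, so α = -369/601.
Then β = ((97/42) − (-11/21)·(-369/601))/(361/882) = 2919/601.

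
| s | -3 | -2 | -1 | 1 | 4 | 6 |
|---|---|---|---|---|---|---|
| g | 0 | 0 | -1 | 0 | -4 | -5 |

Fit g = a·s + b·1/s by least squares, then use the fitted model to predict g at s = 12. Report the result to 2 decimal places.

Compute the Gram sums: Σs·s = 67, Σs·1/s = 6, Σ1/s·1/s = 353/144.
Moment sums: Σs·g = -45, Σ1/s·g = -5/6.
XᵀX·[a, b]ᵀ = Xᵀg becomes [[67, 6]; [6, 353/144]]·[a, b]ᵀ = [-45, -5/6]ᵀ.
Eliminating b: (353/144)·(row 1) − 6·(row 2) gives (18467/144)·a = (353/144)·(-45) − 6·(-5/6) = -1685/16, so a = -15165/18467.
Then b = ((-5/6) − 6·(-15165/18467))/(353/144) = 30840/18467.
At s = 12: ĝ = (-15165/18467)·(12) + (30840/18467)·(1/12) = -179410/18467.

ĝ = -9.72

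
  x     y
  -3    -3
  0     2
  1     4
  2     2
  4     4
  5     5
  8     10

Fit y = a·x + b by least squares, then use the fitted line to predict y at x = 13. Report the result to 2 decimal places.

ŷ = 14.27

Forming AᵀA = [[119, 17]; [17, 7]] and Aᵀy = [138, 24]ᵀ gives AᵀA·[a, b]ᵀ = Aᵀy.
det = 119·7 − 17² = 544.
a = (138·7 − 17·24)/544 = 279/272; b = (119·24 − 17·138)/544 = 15/16.
At x = 13: ŷ = (279/272)·(13) + (15/16)·(1) = 1941/136.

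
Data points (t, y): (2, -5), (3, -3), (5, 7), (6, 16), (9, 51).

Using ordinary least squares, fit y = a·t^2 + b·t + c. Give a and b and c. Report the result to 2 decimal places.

a = 0.96, b = -2.51, c = -3.97

Sums needed: Σt^2·t^2 = 8579, Σt^2·t = 1105, Σt^2 = 155, Σt·t = 155, Σt = 25, Σ1 = 5.
Right-hand side: Σt^2·y = 4835, Σt·y = 571, Σy = 66.
AᵀA·[a, b, c]ᵀ = Aᵀy becomes [[8579, 1105, 155]; [1105, 155, 25]; [155, 25, 5]]·[a, b, c]ᵀ = [4835, 571, 66]ᵀ.
Row-reducing yields a = 23/24, b = -301/120, c = -119/30.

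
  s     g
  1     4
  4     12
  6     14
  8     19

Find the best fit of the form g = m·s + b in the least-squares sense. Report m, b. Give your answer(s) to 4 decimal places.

Setting ∂/∂m … = 0 gives: 117·m + 19·b = 288;  19·m + 4·b = 49.
(Σs·s = 117, Σs = 19, Σ1 = 4, Σs·g = 288, Σg = 49.)
Determinant 117·4 − 19² = 107.
m = (288·4 − 19·49)/107 = 221/107; b = (117·49 − 19·288)/107 = 261/107.

m = 2.0654, b = 2.4393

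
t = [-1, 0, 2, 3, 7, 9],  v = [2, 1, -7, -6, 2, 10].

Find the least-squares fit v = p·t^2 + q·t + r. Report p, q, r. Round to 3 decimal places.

p = 0.498, q = -3.213, r = -0.911

From the data, Σt^2·t^2 = 9060, Σt^2·t = 1106, Σt^2 = 144, Σt·t = 144, Σt = 20, Σ1 = 6.
Moment sums: Σt^2·v = 828, Σt·v = 70, Σv = 2.
Row-reducing yields p = 3101/6225, q = -6668/2075, r = -5669/6225.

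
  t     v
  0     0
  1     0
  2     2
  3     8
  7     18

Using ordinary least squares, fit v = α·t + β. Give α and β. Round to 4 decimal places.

α = 2.7808, β = -1.6301

AᵀA·[α, β]ᵀ = Aᵀv reads: 63·α + 13·β = 154;  13·α + 5·β = 28.
(Σt·t = 63, Σt = 13, Σ1 = 5, Σt·v = 154, Σv = 28.)
Δ = 63·5 − 13² = 146.
α = (154·5 − 13·28)/146 = 203/73; β = (63·28 − 13·154)/146 = -119/73.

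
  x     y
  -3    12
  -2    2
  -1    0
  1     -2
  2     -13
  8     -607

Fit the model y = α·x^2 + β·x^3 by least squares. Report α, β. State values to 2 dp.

α = -1.57, β = -0.99

The normal equations are: 4211·α + 32525·β = -38786;  32525·α + 263003·β = -311230.
(Σx^2·x^2 = 4211, Σx^2·x^3 = 32525, Σx^3·x^3 = 263003, Σx^2·y = -38786, Σx^3·y = -311230.)
Determinant 4211·263003 − 32525² = 49630008.
α = ((-38786)·263003 − 32525·(-311230))/49630008 = -9759826/6203751; β = (4211·(-311230) − 32525·(-38786))/49630008 = -6134360/6203751.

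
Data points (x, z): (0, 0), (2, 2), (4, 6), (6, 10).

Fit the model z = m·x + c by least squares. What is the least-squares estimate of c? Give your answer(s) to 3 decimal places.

c = -0.600

Compute the Gram sums: Σx·x = 56, Σx = 12, Σ1 = 4.
Right-hand side: Σx·z = 88, Σz = 18.
Normal equations: [[56, 12]; [12, 4]]·[m, c]ᵀ = [88, 18]ᵀ.
Eliminating c: 4·(row 1) − 12·(row 2) gives 80·m = 4·88 − 12·18 = 136, so m = 17/10.
Then c = (18 − 12·(17/10))/4 = -3/5.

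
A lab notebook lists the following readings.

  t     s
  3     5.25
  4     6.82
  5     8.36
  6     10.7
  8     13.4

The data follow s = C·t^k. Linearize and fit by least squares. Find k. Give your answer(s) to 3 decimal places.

Taking logs, ln s = k·ln t + ln C, so regress ln s on ln t.
XᵀX = [[13.2535, 7.9655]; [7.9655, 5]], rhs = [17.5444, 10.6670]ᵀ  (here Σln t = 7.9655, Σ(ln t)² = 13.2535, Σln s = 10.6670, Σln t·ln s = 17.5444).
Δ = 13.2535·5 − (7.9655)² = 2.8177; k = (17.5444·5 − 7.9655·10.6670)/2.8177 = 0.97709, ln C = (13.2535·10.6670 − 7.9655·17.5444)/2.8177 = 0.57680.

k = 0.977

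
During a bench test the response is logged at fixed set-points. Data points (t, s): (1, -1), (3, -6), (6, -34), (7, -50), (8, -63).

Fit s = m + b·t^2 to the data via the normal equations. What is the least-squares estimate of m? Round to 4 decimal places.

m = 1.5077

Normal-equation sums: Σ1 = 5, Σt^2 = 159, Σt^2·t^2 = 7875.
And Σs = -154, Σt^2·s = -7761.
So AᵀA·[m, b]ᵀ = Aᵀs: [[5, 159]; [159, 7875]]·[m, b]ᵀ = [-154, -7761]ᵀ.
Δ = 5·7875 − 159² = 14094.
m = ((-154)·7875 − 159·(-7761))/14094 = 787/522; b = (5·(-7761) − 159·(-154))/14094 = -1591/1566.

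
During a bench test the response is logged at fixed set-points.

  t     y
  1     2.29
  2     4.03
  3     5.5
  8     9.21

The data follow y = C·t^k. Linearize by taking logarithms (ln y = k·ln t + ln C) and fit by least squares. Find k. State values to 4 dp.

k = 0.6651

Let Y = ln y. Fitting Y = k·ln t + ln C by least squares:
AᵀA = [[6.0115, 3.8712]; [3.8712, 4]], rhs = [7.4559, 6.1474]ᵀ  (here Σln t = 3.8712, Σ(ln t)² = 6.0115, Σln y = 6.1474, Σln t·ln y = 7.4559).
Δ = 6.0115·4 − (3.8712)² = 9.0597; k = (7.4559·4 − 3.8712·6.1474)/9.0597 = 0.66514, ln C = (6.0115·6.1474 − 3.8712·7.4559)/9.0597 = 0.89312.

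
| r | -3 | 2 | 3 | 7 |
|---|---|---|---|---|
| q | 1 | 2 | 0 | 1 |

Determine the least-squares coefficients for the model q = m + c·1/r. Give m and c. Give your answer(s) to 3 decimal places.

From the data, Σ1 = 4, Σ1/r = 9/14, Σ1/r·1/r = 869/1764.
And Σq = 4, Σ1/r·q = 17/21.
Δ = 4·(869/1764) − (9/14)² = 2747/1764.
m = (4·(869/1764) − (9/14)·(17/21))/(2747/1764) = 2558/2747; c = (4·(17/21) − (9/14)·4)/(2747/1764) = 1176/2747.

m = 0.931, c = 0.428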